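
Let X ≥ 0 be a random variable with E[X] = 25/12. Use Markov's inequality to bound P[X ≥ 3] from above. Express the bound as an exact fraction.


μ = E[X] = 25/12, a = 3.
Markov: P[X ≥ 3] ≤ μ/a = (25/12)/3 = 25/36.
Numerically: ≈ 0.694444.
(Since a = 3 > μ = 2.083333, the bound 25/36 is < 1 and informative.)

P[X ≥ 3] ≤ 25/36 ≈ 0.694444.


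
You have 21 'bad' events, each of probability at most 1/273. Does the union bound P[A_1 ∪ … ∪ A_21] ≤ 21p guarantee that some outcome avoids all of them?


Union bound: P[∪_{i=1}^{21} A_i] ≤ Σ_i P[A_i] ≤ 21·p = 21·(1/273) = 1/13.
Numerically: 1/13 ≈ 0.077.
Is 1/13 < 1? YES.
Since P[∪ A_i] ≤ 1/13 < 1, the complement has P[∩ A_i^c] ≥ 1 − 1/13 = 12/13 > 0, so some outcome avoids every A_i.

21·p = 1/13 ≈ 0.077; existence CERTIFIED by the union bound.


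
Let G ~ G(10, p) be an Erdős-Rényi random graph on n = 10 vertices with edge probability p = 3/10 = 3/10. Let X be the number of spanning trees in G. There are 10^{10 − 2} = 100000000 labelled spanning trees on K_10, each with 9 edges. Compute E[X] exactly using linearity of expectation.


K_10 has 10^{10 − 2} = 100000000 labelled spanning trees.
For each such spanning tree H, let X_H = 1 if all 9 edges of H are present in G. Then P[X_H = 1] = p^{9} = (3/10)^{9} = 19683/1000000000.
Summing the indicators: E[X] = Σ_H E[X_H] = 100000000 · p^{9} = 100000000 · 19683/1000000000 = 19683/10.
Numerically: E[X] ≈ 1.97e+03.

E[X] = 100000000 · (3/10)^{9} = 19683/10 ≈ 1.97e+03.


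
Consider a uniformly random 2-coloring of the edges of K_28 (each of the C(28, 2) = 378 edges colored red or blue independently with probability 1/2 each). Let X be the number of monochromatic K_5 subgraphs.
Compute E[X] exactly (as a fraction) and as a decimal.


Let X = Σ_S X_S over the C(28, 5) = 98280 subsets S of size 5, where X_S = 1 if the K_5 on S is monochromatic.
For a fixed S, the K_5 on S has C(5, 2) = 10 edges. P[all 10 edges red] = (1/2)^10, and likewise for blue, so P[monochromatic] = 2·(1/2)^10 = 2^{1 − 10} = 1/512.
Summing: E[X] = C(28, 5) · 2^{1 − 10} = 98280 · 1/512 = 12285/64.
Numerically: E[X] ≈ 191.95312.

E[X] = C(28,5)·2^(1−C(5,2)) = 12285/64 ≈ 191.95312.


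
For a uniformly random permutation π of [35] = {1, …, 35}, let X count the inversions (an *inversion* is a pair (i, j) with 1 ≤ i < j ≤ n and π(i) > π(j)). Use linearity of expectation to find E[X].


Write X = Σ X_I over the C(35, 2) = 595 pairs i < j, with X_I the indicator of one inversion.
There are 595 indicators.
For each fixed pair i < j, the values π(i) and π(j) are two distinct elements of {1, …, 35} in uniformly random order; by symmetry P[π(i) > π(j)] = 1/2.
By linearity: E[X] = 595 · (1/2) = C(35, 2) · (1/2) = 595/2 = 595/2 ≈ 297.50000.

E[X] = 595/2 = 297.50000.


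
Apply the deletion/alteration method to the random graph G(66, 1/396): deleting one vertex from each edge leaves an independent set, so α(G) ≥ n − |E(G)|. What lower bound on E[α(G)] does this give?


E[|E(G)|] = C(66, 2)·p = 2145 · (1/396) = 65/12.
E[α(G)] ≥ n − E[|E(G)|] = 66 − 65/12 = 727/12.
Numerically: ≈ 60.5833.
(This is only a lower bound; the true E[α(G)] may be larger.)

E[α(G)] ≥ 727/12 ≈ 60.5833.


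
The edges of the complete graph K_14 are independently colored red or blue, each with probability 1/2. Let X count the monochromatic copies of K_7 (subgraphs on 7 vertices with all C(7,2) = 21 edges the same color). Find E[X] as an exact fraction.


Let X = Σ_S X_S over the C(14, 7) = 3432 subsets S of size 7, where X_S = 1 if the K_7 on S is monochromatic.
For a fixed S, the K_7 on S has C(7, 2) = 21 edges. P[all 21 edges red] = (1/2)^21, and likewise for blue, so P[monochromatic] = 2·(1/2)^21 = 2^{1 − 21} = 1/1048576.
Summing: E[X] = C(14, 7) · 2^{1 − 21} = 3432 · 1/1048576 = 429/131072.
Numerically: E[X] ≈ 0.003.

E[X] = C(14,7)·2^(1−C(7,2)) = 429/131072 ≈ 0.003.


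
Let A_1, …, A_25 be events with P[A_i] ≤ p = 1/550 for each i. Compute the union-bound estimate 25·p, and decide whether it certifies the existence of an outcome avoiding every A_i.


Union bound: P[∪_{i=1}^{25} A_i] ≤ Σ_i P[A_i] ≤ 25·p = 25·(1/550) = 1/22.
Numerically: 1/22 ≈ 0.04545.
Is 1/22 < 1? YES.
Since P[∪ A_i] ≤ 1/22 < 1, the complement has P[∩ A_i^c] ≥ 1 − 1/22 = 21/22 > 0, so some outcome avoids every A_i.

25·p = 1/22 ≈ 0.04545; existence CERTIFIED by the union bound.


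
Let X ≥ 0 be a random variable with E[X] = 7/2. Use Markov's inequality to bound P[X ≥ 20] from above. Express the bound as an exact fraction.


μ = E[X] = 7/2, a = 20.
Markov: P[X ≥ 20] ≤ μ/a = (7/2)/20 = 7/40.
Numerically: ≈ 0.175.
(Since a = 20 > μ = 3.500, the bound 7/40 is < 1 and informative.)

P[X ≥ 20] ≤ 7/40 ≈ 0.175.


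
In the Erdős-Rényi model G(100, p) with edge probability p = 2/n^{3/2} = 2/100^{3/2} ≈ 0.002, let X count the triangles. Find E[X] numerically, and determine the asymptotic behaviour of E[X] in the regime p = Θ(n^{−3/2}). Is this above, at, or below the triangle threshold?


Number of potential triangles: C(100, 3) = 161700.
Each occurs with probability p³ ≈ (0.002)³ ≈ 8.000000e-09.
By linearity: E[X] = C(100, 3)·p³ ≈ 161700 · 8.000000e-09 ≈ 0.0013.
Since α = 3/2 > 1, p = c/n^{3/2} = o(1/n) is below the triangle threshold p ~ 1/n. Asymptotically E[X] ~ (c³/6)·n^{3(1−α)} = (2³/6)·n^{-1.5} → 0, so by Markov's inequality G has no triangles w.h.p.

E[X] ≈ 0.0013; in regime p = Θ(1/n^{3/2}) E[X] tends to 0 (below the triangle threshold p ~ 1/n).


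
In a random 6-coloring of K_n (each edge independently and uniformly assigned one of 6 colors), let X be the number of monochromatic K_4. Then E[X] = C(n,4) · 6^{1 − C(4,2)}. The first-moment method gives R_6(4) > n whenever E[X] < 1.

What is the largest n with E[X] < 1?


We need C(n, 4) · 6^{1 − 6} < 1, i.e. C(n, 4) < 6^{6 − 1} = 7776.
Check values of n near the boundary:
  n = 18: C(18, 4) = 3060; 3060 < 7776? YES
  n = 19: C(19, 4) = 3876; 3876 < 7776? YES
  n = 20: C(20, 4) = 4845; 4845 < 7776? YES
  n = 21: C(21, 4) = 5985; 5985 < 7776? YES
  n = 22: C(22, 4) = 7315; 7315 < 7776? YES
  n = 23: C(23, 4) = 8855; 8855 < 7776? NO
  n = 24: C(24, 4) = 10626; 10626 < 7776? NO
The largest n with C(n, 4) < 7776 is n = 22 (where E[X] = 7315/7776 ≈ 0.941). Hence R_6(4) > 22, i.e. R_6(4) ≥ 23.

Largest n = 22; hence R_6(4) > 22.


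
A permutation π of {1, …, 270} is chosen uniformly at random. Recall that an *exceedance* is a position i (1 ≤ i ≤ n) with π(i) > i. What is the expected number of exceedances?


Write X = Σ_{i=1}^{270} X_i, where X_i = 1_{π(i) > i}.
For each fixed i, π(i) is uniform over {1, …, 270} (marginal of a uniform permutation), so P[π(i) > i] = (n − i)/n. Summing: Σ_{i=1}^{270} (n − i)/n = (0 + 1 + … + 269)/270 = 270(270 − 1)/(2·270) = (270 − 1)/2.
Hence E[X] = Σ_{i=1}^{270} (270 − i)/270 = 269/2 ≈ 134.5000.

E[X] = 269/2 = 134.5000.


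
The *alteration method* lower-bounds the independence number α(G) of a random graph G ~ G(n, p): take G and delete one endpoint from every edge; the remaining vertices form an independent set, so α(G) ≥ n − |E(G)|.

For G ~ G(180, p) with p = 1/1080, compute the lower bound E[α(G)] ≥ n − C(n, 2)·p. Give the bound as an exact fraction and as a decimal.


E[|E(G)|] = C(180, 2)·p = 16110 · (1/1080) = 179/12.
E[α(G)] ≥ n − E[|E(G)|] = 180 − 179/12 = 1981/12.
Numerically: ≈ 165.083.
(This is only a lower bound; the true E[α(G)] may be larger.)

E[α(G)] ≥ 1981/12 ≈ 165.083.


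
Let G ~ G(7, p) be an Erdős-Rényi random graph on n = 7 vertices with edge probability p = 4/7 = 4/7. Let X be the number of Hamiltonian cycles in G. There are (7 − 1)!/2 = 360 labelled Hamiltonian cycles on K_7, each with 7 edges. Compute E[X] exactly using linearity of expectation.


K_7 has (7 − 1)!/2 = 360 labelled Hamiltonian cycles.
For each such Hamiltonian cycle H, let X_H = 1 if all 7 edges of H are present in G. Then P[X_H = 1] = p^{7} = (4/7)^{7} = 16384/823543.
By linearity of expectation: E[X] = Σ_H E[X_H] = 360 · p^{7} = 360 · 16384/823543 = 5898240/823543.
Numerically: E[X] ≈ 7.16.

E[X] = 360 · (4/7)^{7} = 5898240/823543 ≈ 7.16.


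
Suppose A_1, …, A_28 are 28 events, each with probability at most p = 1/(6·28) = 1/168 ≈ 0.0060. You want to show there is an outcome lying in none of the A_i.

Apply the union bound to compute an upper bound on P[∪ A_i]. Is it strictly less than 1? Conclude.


Union bound: P[∪_{i=1}^{28} A_i] ≤ Σ_i P[A_i] ≤ 28·p = 28·(1/168) = 1/6.
Numerically: 1/6 ≈ 0.1667.
Is 1/6 < 1? YES.
Since P[∪ A_i] ≤ 1/6 < 1, the complement has P[∩ A_i^c] ≥ 1 − 1/6 = 5/6 > 0, so some outcome avoids every A_i.

28·p = 1/6 ≈ 0.1667; existence CERTIFIED by the union bound.


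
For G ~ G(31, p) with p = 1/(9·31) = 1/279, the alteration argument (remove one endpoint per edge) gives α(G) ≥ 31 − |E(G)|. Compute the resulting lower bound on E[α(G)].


E[|E(G)|] = C(31, 2)·p = 465 · (1/279) = 5/3.
E[α(G)] ≥ n − E[|E(G)|] = 31 − 5/3 = 88/3.
Numerically: ≈ 29.333333.
(This is only a lower bound; the true E[α(G)] may be larger.)

E[α(G)] ≥ 88/3 ≈ 29.333333.


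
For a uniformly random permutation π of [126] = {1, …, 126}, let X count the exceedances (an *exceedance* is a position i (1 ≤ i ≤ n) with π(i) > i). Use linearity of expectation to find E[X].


Write X = Σ_{i=1}^{126} X_i, where X_i = 1_{π(i) > i}.
For each fixed i, π(i) is uniform over {1, …, 126} (marginal of a uniform permutation), so P[π(i) > i] = (n − i)/n. Summing: Σ_{i=1}^{126} (n − i)/n = (0 + 1 + … + 125)/126 = 126(126 − 1)/(2·126) = (126 − 1)/2.
Hence E[X] = Σ_{i=1}^{126} (126 − i)/126 = 125/2 ≈ 62.5000.

E[X] = 125/2 = 62.5000.


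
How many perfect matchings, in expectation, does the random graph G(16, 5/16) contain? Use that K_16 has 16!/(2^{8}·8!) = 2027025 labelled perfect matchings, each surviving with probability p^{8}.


K_16 has 16!/(2^{8}·8!) = 2027025 labelled perfect matchings.
For each such perfect matching H, let X_H = 1 if all 8 edges of H are present in G. Then P[X_H = 1] = p^{8} = (5/16)^{8} = 390625/4294967296.
By linearity of expectation: E[X] = Σ_H E[X_H] = 2027025 · p^{8} = 2027025 · 390625/4294967296 = 791806640625/4294967296.
Numerically: E[X] ≈ 184.357.

E[X] = 2027025 · (5/16)^{8} = 791806640625/4294967296 ≈ 184.357.


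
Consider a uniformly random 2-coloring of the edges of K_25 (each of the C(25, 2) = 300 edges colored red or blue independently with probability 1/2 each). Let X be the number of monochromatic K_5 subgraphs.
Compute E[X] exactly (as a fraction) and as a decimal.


Let X = Σ_S X_S over the C(25, 5) = 53130 subsets S of size 5, where X_S = 1 if the K_5 on S is monochromatic.
For a fixed S, the K_5 on S has C(5, 2) = 10 edges. P[all 10 edges red] = (1/2)^10, and likewise for blue, so P[monochromatic] = 2·(1/2)^10 = 2^{1 − 10} = 1/512.
By linearity: E[X] = C(25, 5) · 2^{1 − 10} = 53130 · 1/512 = 26565/256.
Numerically: E[X] ≈ 103.76953.

E[X] = C(25,5)·2^(1−C(5,2)) = 26565/256 ≈ 103.76953.


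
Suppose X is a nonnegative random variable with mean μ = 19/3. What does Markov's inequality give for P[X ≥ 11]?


μ = E[X] = 19/3, a = 11.
Markov: P[X ≥ 11] ≤ μ/a = (19/3)/11 = 19/33.
Numerically: ≈ 0.576.
(Since a = 11 > μ = 6.333, the bound 19/33 is < 1 and informative.)

P[X ≥ 11] ≤ 19/33 ≈ 0.576.


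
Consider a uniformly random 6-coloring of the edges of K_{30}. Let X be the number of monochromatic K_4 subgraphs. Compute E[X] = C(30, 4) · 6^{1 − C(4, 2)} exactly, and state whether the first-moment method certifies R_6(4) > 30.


E[X] = C(30, 4) · 6^{1 − 6} = 27405 · 6^{−5} = 27405/7776.
As a reduced fraction: E[X] = 1015/288 ≈ 3.52431.
Is E[X] < 1? NO.
Since E[X] ≥ 1, the first-moment bound is inconclusive at n = 30; it does NOT by itself certify R_6(4) > 30.

E[X] = 1015/288 ≈ 3.52431; E[X] ≥ 1; first-moment method inconclusive here.


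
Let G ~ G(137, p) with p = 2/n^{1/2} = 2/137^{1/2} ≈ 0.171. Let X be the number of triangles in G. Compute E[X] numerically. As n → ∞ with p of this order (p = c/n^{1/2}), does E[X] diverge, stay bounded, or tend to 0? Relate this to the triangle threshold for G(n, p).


Number of potential triangles: C(137, 3) = 419220.
Each occurs with probability p³ ≈ (0.171)³ ≈ 4.98895e-03.
By linearity: E[X] = C(137, 3)·p³ ≈ 419220 · 4.98895e-03 ≈ 2091.468.
Since α = 1/2 < 1, p = c/n^{1/2} ≫ 1/n is above the triangle threshold p ~ 1/n. Asymptotically E[X] ~ (c³/6)·n^{3(1−α)} = (2³/6)·n^{1.5} → ∞; triangles are abundant w.h.p.

E[X] ≈ 2091.468; in regime p = Θ(1/n^{1/2}) E[X] diverges (above the triangle threshold p ~ 1/n).


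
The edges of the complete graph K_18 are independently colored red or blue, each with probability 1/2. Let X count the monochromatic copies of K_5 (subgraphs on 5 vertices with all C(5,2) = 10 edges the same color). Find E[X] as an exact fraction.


Let X = Σ_S X_S over the C(18, 5) = 8568 subsets S of size 5, where X_S = 1 if the K_5 on S is monochromatic.
For a fixed S, the K_5 on S has C(5, 2) = 10 edges. P[all 10 edges red] = (1/2)^10, and likewise for blue, so P[monochromatic] = 2·(1/2)^10 = 2^{1 − 10} = 1/512.
Summing: E[X] = C(18, 5) · 2^{1 − 10} = 8568 · 1/512 = 1071/64.
Numerically: E[X] ≈ 16.73438.

E[X] = C(18,5)·2^(1−C(5,2)) = 1071/64 ≈ 16.73438.


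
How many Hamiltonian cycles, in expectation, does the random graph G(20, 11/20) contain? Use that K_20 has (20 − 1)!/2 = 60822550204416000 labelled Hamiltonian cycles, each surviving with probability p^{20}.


K_20 has (20 − 1)!/2 = 60822550204416000 labelled Hamiltonian cycles.
For each such Hamiltonian cycle H, let X_H = 1 if all 20 edges of H are present in G. Then P[X_H = 1] = p^{20} = (11/20)^{20} = 672749994932560009201/104857600000000000000000000.
By linearity: E[X] = Σ_H E[X_H] = 60822550204416000 · p^{20} = 60822550204416000 · 672749994932560009201/104857600000000000000000000 = 9989836509230039246035759128621/25600000000000000000.
Numerically: E[X] ≈ 3.90228e+11.

E[X] = 60822550204416000 · (11/20)^{20} = 9989836509230039246035759128621/25600000000000000000 ≈ 3.90228e+11.


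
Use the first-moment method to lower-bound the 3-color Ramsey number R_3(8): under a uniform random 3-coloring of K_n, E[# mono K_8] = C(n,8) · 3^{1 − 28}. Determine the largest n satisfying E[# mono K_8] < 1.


We need C(n, 8) · 3^{1 − 28} < 1, i.e. C(n, 8) < 3^{28 − 1} = 7625597484987.
Check values of n near the boundary:
  n = 151: C(151, 8) = 5551321138650; 5551321138650 < 7625597484987? YES
  n = 152: C(152, 8) = 5859727868575; 5859727868575 < 7625597484987? YES
  n = 153: C(153, 8) = 6183023199255; 6183023199255 < 7625597484987? YES
  n = 154: C(154, 8) = 6521818990995; 6521818990995 < 7625597484987? YES
  n = 155: C(155, 8) = 6876747915675; 6876747915675 < 7625597484987? YES
  n = 156: C(156, 8) = 7248464019225; 7248464019225 < 7625597484987? YES
  n = 157: C(157, 8) = 7637643295425; 7637643295425 < 7625597484987? NO
  n = 158: C(158, 8) = 8044984271181; 8044984271181 < 7625597484987? NO
The largest n with C(n, 8) < 7625597484987 is n = 156 (where E[X] = 805384891025/847288609443 ≈ 0.9505437). Hence R_3(8) > 156, i.e. R_3(8) ≥ 157.

Largest n = 156; hence R_3(8) > 156.


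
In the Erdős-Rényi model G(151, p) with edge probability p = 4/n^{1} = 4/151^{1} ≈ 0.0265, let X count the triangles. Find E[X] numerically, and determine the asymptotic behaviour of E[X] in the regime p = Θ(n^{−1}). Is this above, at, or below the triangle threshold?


Number of potential triangles: C(151, 3) = 562475.
Each occurs with probability p³ ≈ (0.0265)³ ≈ 1.85887e-05.
By linearity: E[X] = C(151, 3)·p³ ≈ 562475 · 1.85887e-05 ≈ 10.456.
Here α = 1, so p = 4/n is exactly at the triangle threshold p ~ 1/n. Asymptotically E[X] → c³/6 = 4³/6 = 32/3 ≈ 10.667, a bounded constant. In this regime the triangle count is asymptotically Poisson(c³/6).

E[X] ≈ 10.456; in regime p = Θ(1/n^{1}) E[X] stays bounded (at the triangle threshold p ~ 1/n).


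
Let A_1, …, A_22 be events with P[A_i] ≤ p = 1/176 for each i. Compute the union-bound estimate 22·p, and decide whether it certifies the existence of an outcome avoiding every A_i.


Union bound: P[∪_{i=1}^{22} A_i] ≤ Σ_i P[A_i] ≤ 22·p = 22·(1/176) = 1/8.
Numerically: 1/8 ≈ 0.1250000.
Is 1/8 < 1? YES.
Since P[∪ A_i] ≤ 1/8 < 1, the complement has P[∩ A_i^c] ≥ 1 − 1/8 = 7/8 > 0, so some outcome avoids every A_i.

22·p = 1/8 ≈ 0.1250000; existence CERTIFIED by the union bound.


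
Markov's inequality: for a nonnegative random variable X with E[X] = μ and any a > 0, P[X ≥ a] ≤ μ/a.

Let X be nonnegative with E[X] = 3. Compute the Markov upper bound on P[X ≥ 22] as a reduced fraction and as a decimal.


μ = E[X] = 3, a = 22.
Markov: P[X ≥ 22] ≤ μ/a = (3)/22 = 3/22.
Numerically: ≈ 0.13636.
(Since a = 22 > μ = 3.00000, the bound 3/22 is < 1 and informative.)

P[X ≥ 22] ≤ 3/22 ≈ 0.13636.


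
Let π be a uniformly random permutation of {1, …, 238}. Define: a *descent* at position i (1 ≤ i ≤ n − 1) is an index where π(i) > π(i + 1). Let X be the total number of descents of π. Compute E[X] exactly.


Write X = Σ X_I over i = 1, …, 237, with X_I the indicator of one descent.
There are 237 indicators.
For each fixed i, the pair (π(i), π(i+1)) is a uniformly random ordered pair of distinct values from {1, …, 238}; by symmetry P[π(i) > π(i+1)] = 1/2.
By linearity: E[X] = 237 · (1/2) = (238 − 1) · (1/2) = 237/2 ≈ 118.500.

E[X] = 237/2 = 118.500.


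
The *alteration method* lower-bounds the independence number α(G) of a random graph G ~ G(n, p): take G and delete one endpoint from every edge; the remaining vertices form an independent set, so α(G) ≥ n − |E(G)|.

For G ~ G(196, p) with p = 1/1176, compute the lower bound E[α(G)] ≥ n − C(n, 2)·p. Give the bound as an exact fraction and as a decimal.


E[|E(G)|] = C(196, 2)·p = 19110 · (1/1176) = 65/4.
E[α(G)] ≥ n − E[|E(G)|] = 196 − 65/4 = 719/4.
Numerically: ≈ 179.7500.
(This is only a lower bound; the true E[α(G)] may be larger.)

E[α(G)] ≥ 719/4 ≈ 179.7500.


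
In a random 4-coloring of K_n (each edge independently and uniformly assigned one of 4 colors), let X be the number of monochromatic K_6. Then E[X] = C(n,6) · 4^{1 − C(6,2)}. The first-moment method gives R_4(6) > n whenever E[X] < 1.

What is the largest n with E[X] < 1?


We need C(n, 6) · 4^{1 − 15} < 1, i.e. C(n, 6) < 4^{15 − 1} = 268435456.
Check values of n near the boundary:
  n = 73: C(73, 6) = 170230452; 170230452 < 268435456? YES
  n = 74: C(74, 6) = 185250786; 185250786 < 268435456? YES
  n = 75: C(75, 6) = 201359550; 201359550 < 268435456? YES
  n = 76: C(76, 6) = 218618940; 218618940 < 268435456? YES
  n = 77: C(77, 6) = 237093780; 237093780 < 268435456? YES
  n = 78: C(78, 6) = 256851595; 256851595 < 268435456? YES
  n = 79: C(79, 6) = 277962685; 277962685 < 268435456? NO
  n = 80: C(80, 6) = 300500200; 300500200 < 268435456? NO
The largest n with C(n, 6) < 268435456 is n = 78 (where E[X] = 256851595/268435456 ≈ 0.95685). Hence R_4(6) > 78, i.e. R_4(6) ≥ 79.

Largest n = 78; hence R_4(6) > 78.


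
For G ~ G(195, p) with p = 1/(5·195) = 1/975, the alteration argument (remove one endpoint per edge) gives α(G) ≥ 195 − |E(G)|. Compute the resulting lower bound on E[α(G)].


E[|E(G)|] = C(195, 2)·p = 18915 · (1/975) = 97/5.
E[α(G)] ≥ n − E[|E(G)|] = 195 − 97/5 = 878/5.
Numerically: ≈ 175.600000.
(This is only a lower bound; the true E[α(G)] may be larger.)

E[α(G)] ≥ 878/5 ≈ 175.600000.


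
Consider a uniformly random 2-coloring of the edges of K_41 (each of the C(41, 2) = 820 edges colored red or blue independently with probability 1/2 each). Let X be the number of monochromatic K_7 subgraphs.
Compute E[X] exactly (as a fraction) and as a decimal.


Let X = Σ_S X_S over the C(41, 7) = 22481940 subsets S of size 7, where X_S = 1 if the K_7 on S is monochromatic.
For a fixed S, the K_7 on S has C(7, 2) = 21 edges. P[all 21 edges red] = (1/2)^21, and likewise for blue, so P[monochromatic] = 2·(1/2)^21 = 2^{1 − 21} = 1/1048576.
Summing: E[X] = C(41, 7) · 2^{1 − 21} = 22481940 · 1/1048576 = 5620485/262144.
Numerically: E[X] ≈ 21.44045.

E[X] = C(41,7)·2^(1−C(7,2)) = 5620485/262144 ≈ 21.44045.


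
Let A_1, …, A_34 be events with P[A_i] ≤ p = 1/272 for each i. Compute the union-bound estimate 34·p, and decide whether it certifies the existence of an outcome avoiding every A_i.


Union bound: P[∪_{i=1}^{34} A_i] ≤ Σ_i P[A_i] ≤ 34·p = 34·(1/272) = 1/8.
Numerically: 1/8 ≈ 0.1250.
Is 1/8 < 1? YES.
Since P[∪ A_i] ≤ 1/8 < 1, the complement has P[∩ A_i^c] ≥ 1 − 1/8 = 7/8 > 0, so some outcome avoids every A_i.

34·p = 1/8 ≈ 0.1250; existence CERTIFIED by the union bound.


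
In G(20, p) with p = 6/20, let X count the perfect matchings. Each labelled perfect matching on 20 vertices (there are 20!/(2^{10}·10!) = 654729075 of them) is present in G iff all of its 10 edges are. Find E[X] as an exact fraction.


K_20 has 20!/(2^{10}·10!) = 654729075 labelled perfect matchings.
For each such perfect matching H, let X_H = 1 if all 10 edges of H are present in G. Then P[X_H = 1] = p^{10} = (3/10)^{10} = 59049/10000000000.
By linearity: E[X] = Σ_H E[X_H] = 654729075 · p^{10} = 654729075 · 59049/10000000000 = 1546443885987/400000000.
Numerically: E[X] ≈ 3866.11.

E[X] = 654729075 · (3/10)^{10} = 1546443885987/400000000 ≈ 3866.11.


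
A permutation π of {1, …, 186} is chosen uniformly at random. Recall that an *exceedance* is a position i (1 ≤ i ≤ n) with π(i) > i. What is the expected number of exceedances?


Write X = Σ_{i=1}^{186} X_i, where X_i = 1_{π(i) > i}.
For each fixed i, π(i) is uniform over {1, …, 186} (marginal of a uniform permutation), so P[π(i) > i] = (n − i)/n. Summing: Σ_{i=1}^{186} (n − i)/n = (0 + 1 + … + 185)/186 = 186(186 − 1)/(2·186) = (186 − 1)/2.
Hence E[X] = Σ_{i=1}^{186} (186 − i)/186 = 185/2 ≈ 92.5000.

E[X] = 185/2 = 92.5000.


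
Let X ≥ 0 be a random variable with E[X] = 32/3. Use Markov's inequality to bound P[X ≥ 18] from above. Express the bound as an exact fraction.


μ = E[X] = 32/3, a = 18.
Markov: P[X ≥ 18] ≤ μ/a = (32/3)/18 = 16/27.
Numerically: ≈ 0.592593.
(Since a = 18 > μ = 10.666667, the bound 16/27 is < 1 and informative.)

P[X ≥ 18] ≤ 16/27 ≈ 0.592593.


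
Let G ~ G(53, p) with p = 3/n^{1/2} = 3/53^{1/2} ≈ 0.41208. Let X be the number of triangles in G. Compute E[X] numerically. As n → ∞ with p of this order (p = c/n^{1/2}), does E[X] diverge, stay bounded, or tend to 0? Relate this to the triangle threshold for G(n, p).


Number of potential triangles: C(53, 3) = 23426.
Each occurs with probability p³ ≈ (0.41208)³ ≈ 6.9976136e-02.
By linearity: E[X] = C(53, 3)·p³ ≈ 23426 · 6.9976136e-02 ≈ 1639.26097.
Since α = 1/2 < 1, p = c/n^{1/2} ≫ 1/n is above the triangle threshold p ~ 1/n. Asymptotically E[X] ~ (c³/6)·n^{3(1−α)} = (3³/6)·n^{1.5} → ∞; triangles are abundant w.h.p.

E[X] ≈ 1639.26097; in regime p = Θ(1/n^{1/2}) E[X] diverges (above the triangle threshold p ~ 1/n).


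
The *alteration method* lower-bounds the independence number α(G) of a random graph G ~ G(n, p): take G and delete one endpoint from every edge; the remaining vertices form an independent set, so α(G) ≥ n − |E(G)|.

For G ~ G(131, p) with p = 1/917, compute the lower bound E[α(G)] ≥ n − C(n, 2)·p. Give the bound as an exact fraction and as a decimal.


E[|E(G)|] = C(131, 2)·p = 8515 · (1/917) = 65/7.
E[α(G)] ≥ n − E[|E(G)|] = 131 − 65/7 = 852/7.
Numerically: ≈ 121.71429.
(This is only a lower bound; the true E[α(G)] may be larger.)

E[α(G)] ≥ 852/7 ≈ 121.71429.


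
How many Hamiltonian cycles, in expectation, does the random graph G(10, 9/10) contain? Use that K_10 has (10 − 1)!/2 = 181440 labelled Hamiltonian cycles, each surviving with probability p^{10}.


K_10 has (10 − 1)!/2 = 181440 labelled Hamiltonian cycles.
For each such Hamiltonian cycle H, let X_H = 1 if all 10 edges of H are present in G. Then P[X_H = 1] = p^{10} = (9/10)^{10} = 3486784401/10000000000.
By linearity: E[X] = Σ_H E[X_H] = 181440 · p^{10} = 181440 · 3486784401/10000000000 = 1977006755367/31250000.
Numerically: E[X] ≈ 6.326e+04.

E[X] = 181440 · (9/10)^{10} = 1977006755367/31250000 ≈ 6.326e+04.


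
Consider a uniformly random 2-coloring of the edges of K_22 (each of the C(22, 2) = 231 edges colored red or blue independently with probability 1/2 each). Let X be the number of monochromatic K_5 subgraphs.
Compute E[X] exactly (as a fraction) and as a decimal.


Let X = Σ_S X_S over the C(22, 5) = 26334 subsets S of size 5, where X_S = 1 if the K_5 on S is monochromatic.
For a fixed S, the K_5 on S has C(5, 2) = 10 edges. P[all 10 edges red] = (1/2)^10, and likewise for blue, so P[monochromatic] = 2·(1/2)^10 = 2^{1 − 10} = 1/512.
Summing: E[X] = C(22, 5) · 2^{1 − 10} = 26334 · 1/512 = 13167/256.
Numerically: E[X] ≈ 51.4336.

E[X] = C(22,5)·2^(1−C(5,2)) = 13167/256 ≈ 51.4336.


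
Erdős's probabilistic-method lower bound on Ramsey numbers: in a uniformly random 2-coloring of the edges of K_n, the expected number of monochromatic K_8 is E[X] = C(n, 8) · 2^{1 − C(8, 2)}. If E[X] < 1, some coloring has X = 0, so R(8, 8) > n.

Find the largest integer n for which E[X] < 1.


We need C(n, 8) · 2^{1 − 28} < 1, i.e. C(n, 8) < 2^{28 − 1} = 134217728.
Check values of n near the boundary:
  n = 37: C(37, 8) = 38608020; 38608020 < 134217728? YES
  n = 38: C(38, 8) = 48903492; 48903492 < 134217728? YES
  n = 39: C(39, 8) = 61523748; 61523748 < 134217728? YES
  n = 40: C(40, 8) = 76904685; 76904685 < 134217728? YES
  n = 41: C(41, 8) = 95548245; 95548245 < 134217728? YES
  n = 42: C(42, 8) = 118030185; 118030185 < 134217728? YES
  n = 43: C(43, 8) = 145008513; 145008513 < 134217728? NO
  n = 44: C(44, 8) = 177232627; 177232627 < 134217728? NO
The largest n with C(n, 8) < 134217728 is n = 42 (where E[X] = 118030185/134217728 ≈ 0.879393). Hence R(8, 8) > 42, i.e. R(8, 8) ≥ 43.

Largest n = 42; hence R(8, 8) > 42.


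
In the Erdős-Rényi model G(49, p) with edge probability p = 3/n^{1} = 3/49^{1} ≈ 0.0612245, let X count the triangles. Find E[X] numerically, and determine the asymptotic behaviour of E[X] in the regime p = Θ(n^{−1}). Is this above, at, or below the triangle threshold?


Number of potential triangles: C(49, 3) = 18424.
Each occurs with probability p³ ≈ (0.0612245)³ ≈ 2.29496213e-04.
By linearity: E[X] = C(49, 3)·p³ ≈ 18424 · 2.29496213e-04 ≈ 4.228238.
Here α = 1, so p = 3/n is exactly at the triangle threshold p ~ 1/n. Asymptotically E[X] → c³/6 = 3³/6 = 9/2 ≈ 4.500000, a bounded constant. In this regime the triangle count is asymptotically Poisson(c³/6).

E[X] ≈ 4.228238; in regime p = Θ(1/n^{1}) E[X] stays bounded (at the triangle threshold p ~ 1/n).


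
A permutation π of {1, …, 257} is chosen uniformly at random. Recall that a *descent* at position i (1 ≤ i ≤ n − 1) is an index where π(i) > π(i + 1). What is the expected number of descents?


Write X = Σ X_I over i = 1, …, 256, with X_I the indicator of one descent.
There are 256 indicators.
For each fixed i, the pair (π(i), π(i+1)) is a uniformly random ordered pair of distinct values from {1, …, 257}; by symmetry P[π(i) > π(i+1)] = 1/2.
By linearity: E[X] = 256 · (1/2) = (257 − 1) · (1/2) = 128 ≈ 128.000000.

E[X] = 128 = 128.000000.


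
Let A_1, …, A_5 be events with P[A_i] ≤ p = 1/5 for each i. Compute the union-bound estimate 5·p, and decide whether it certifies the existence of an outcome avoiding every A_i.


Union bound: P[∪_{i=1}^{5} A_i] ≤ Σ_i P[A_i] ≤ 5·p = 5·(1/5) = 1.
Numerically: 1 ≈ 1.000000.
Is 1 < 1? NO.
Since the bound 1 is ≥ 1, the union bound is uninformative here; it does NOT by itself certify existence.

5·p = 1 ≈ 1.000000; existence NOT certified by the union bound.


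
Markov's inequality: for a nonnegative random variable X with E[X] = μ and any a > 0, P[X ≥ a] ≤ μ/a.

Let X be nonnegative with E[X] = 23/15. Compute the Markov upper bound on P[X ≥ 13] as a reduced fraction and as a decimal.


μ = E[X] = 23/15, a = 13.
Markov: P[X ≥ 13] ≤ μ/a = (23/15)/13 = 23/195.
Numerically: ≈ 0.117949.
(Since a = 13 > μ = 1.533333, the bound 23/195 is < 1 and informative.)

P[X ≥ 13] ≤ 23/195 ≈ 0.117949.


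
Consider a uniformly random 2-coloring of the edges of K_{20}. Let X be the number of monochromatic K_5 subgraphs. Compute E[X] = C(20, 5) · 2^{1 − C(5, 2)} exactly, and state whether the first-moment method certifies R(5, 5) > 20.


E[X] = C(20, 5) · 2^{1 − 10} = 15504 · 2^{−9} = 15504/512.
As a reduced fraction: E[X] = 969/32 ≈ 30.28125.
Is E[X] < 1? NO.
Since E[X] ≥ 1, the first-moment bound is inconclusive at n = 20; it does NOT by itself certify R(5, 5) > 20.

E[X] = 969/32 ≈ 30.28125; E[X] ≥ 1; first-moment method inconclusive here.


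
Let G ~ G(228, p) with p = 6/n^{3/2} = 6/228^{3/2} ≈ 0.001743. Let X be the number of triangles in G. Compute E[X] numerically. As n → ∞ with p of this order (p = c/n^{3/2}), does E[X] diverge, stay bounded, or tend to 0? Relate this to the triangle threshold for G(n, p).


Number of potential triangles: C(228, 3) = 1949476.
Each occurs with probability p³ ≈ (0.001743)³ ≈ 5.293549e-09.
By linearity: E[X] = C(228, 3)·p³ ≈ 1949476 · 5.293549e-09 ≈ 0.0103.
Since α = 3/2 > 1, p = c/n^{3/2} = o(1/n) is below the triangle threshold p ~ 1/n. Asymptotically E[X] ~ (c³/6)·n^{3(1−α)} = (6³/6)·n^{-1.5} → 0, so by Markov's inequality G has no triangles w.h.p.

E[X] ≈ 0.0103; in regime p = Θ(1/n^{3/2}) E[X] tends to 0 (below the triangle threshold p ~ 1/n).


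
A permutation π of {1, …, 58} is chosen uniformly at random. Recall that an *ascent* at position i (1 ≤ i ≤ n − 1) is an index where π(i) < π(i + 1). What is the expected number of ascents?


Write X = Σ X_I over i = 1, …, 57, with X_I the indicator of one ascent.
There are 57 indicators.
For each fixed i, the pair (π(i), π(i+1)) is a uniformly random ordered pair of distinct values from {1, …, 58}; by symmetry P[π(i) < π(i+1)] = 1/2.
By linearity: E[X] = 57 · (1/2) = (58 − 1) · (1/2) = 57/2 ≈ 28.5000.

E[X] = 57/2 = 28.5000.


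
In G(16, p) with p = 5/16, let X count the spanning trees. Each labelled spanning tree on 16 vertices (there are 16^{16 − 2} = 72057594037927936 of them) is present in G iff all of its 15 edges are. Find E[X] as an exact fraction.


K_16 has 16^{16 − 2} = 72057594037927936 labelled spanning trees.
For each such spanning tree H, let X_H = 1 if all 15 edges of H are present in G. Then P[X_H = 1] = p^{15} = (5/16)^{15} = 30517578125/1152921504606846976.
Summing the indicators: E[X] = Σ_H E[X_H] = 72057594037927936 · p^{15} = 72057594037927936 · 30517578125/1152921504606846976 = 30517578125/16.
Numerically: E[X] ≈ 1.9073e+09.

E[X] = 72057594037927936 · (5/16)^{15} = 30517578125/16 ≈ 1.9073e+09.


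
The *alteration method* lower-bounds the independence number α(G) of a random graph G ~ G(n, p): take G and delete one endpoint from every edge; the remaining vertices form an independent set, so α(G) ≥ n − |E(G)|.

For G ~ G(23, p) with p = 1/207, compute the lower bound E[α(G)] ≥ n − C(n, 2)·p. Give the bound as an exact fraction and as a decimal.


E[|E(G)|] = C(23, 2)·p = 253 · (1/207) = 11/9.
E[α(G)] ≥ n − E[|E(G)|] = 23 − 11/9 = 196/9.
Numerically: ≈ 21.77778.
(This is only a lower bound; the true E[α(G)] may be larger.)

E[α(G)] ≥ 196/9 ≈ 21.77778.


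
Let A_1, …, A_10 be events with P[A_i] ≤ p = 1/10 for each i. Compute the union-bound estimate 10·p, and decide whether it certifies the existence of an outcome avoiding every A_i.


Union bound: P[∪_{i=1}^{10} A_i] ≤ Σ_i P[A_i] ≤ 10·p = 10·(1/10) = 1.
Numerically: 1 ≈ 1.0000.
Is 1 < 1? NO.
Since the bound 1 is ≥ 1, the union bound is uninformative here; it does NOT by itself certify existence.

10·p = 1 ≈ 1.0000; existence NOT certified by the union bound.


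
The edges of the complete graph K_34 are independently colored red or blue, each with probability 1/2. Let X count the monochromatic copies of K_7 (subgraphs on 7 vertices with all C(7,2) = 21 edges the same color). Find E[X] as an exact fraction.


Let X = Σ_S X_S over the C(34, 7) = 5379616 subsets S of size 7, where X_S = 1 if the K_7 on S is monochromatic.
For a fixed S, the K_7 on S has C(7, 2) = 21 edges. P[all 21 edges red] = (1/2)^21, and likewise for blue, so P[monochromatic] = 2·(1/2)^21 = 2^{1 − 21} = 1/1048576.
By linearity: E[X] = C(34, 7) · 2^{1 − 21} = 5379616 · 1/1048576 = 168113/32768.
Numerically: E[X] ≈ 5.13040.

E[X] = C(34,7)·2^(1−C(7,2)) = 168113/32768 ≈ 5.13040.


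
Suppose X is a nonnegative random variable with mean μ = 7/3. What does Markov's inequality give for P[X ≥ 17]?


μ = E[X] = 7/3, a = 17.
Markov: P[X ≥ 17] ≤ μ/a = (7/3)/17 = 7/51.
Numerically: ≈ 0.13725.
(Since a = 17 > μ = 2.33333, the bound 7/51 is < 1 and informative.)

P[X ≥ 17] ≤ 7/51 ≈ 0.13725.


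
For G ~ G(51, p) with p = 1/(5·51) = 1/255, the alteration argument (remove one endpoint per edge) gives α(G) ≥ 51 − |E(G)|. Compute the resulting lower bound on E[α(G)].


E[|E(G)|] = C(51, 2)·p = 1275 · (1/255) = 5.
E[α(G)] ≥ n − E[|E(G)|] = 51 − 5 = 46.
Numerically: ≈ 46.00000.
(This is only a lower bound; the true E[α(G)] may be larger.)

E[α(G)] ≥ 46 ≈ 46.00000.


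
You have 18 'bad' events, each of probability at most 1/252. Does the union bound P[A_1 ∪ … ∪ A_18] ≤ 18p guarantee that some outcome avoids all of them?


Union bound: P[∪_{i=1}^{18} A_i] ≤ Σ_i P[A_i] ≤ 18·p = 18·(1/252) = 1/14.
Numerically: 1/14 ≈ 0.0714.
Is 1/14 < 1? YES.
Since P[∪ A_i] ≤ 1/14 < 1, the complement has P[∩ A_i^c] ≥ 1 − 1/14 = 13/14 > 0, so some outcome avoids every A_i.

18·p = 1/14 ≈ 0.0714; existence CERTIFIED by the union bound.


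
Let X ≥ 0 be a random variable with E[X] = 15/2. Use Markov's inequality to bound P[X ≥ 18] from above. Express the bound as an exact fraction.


μ = E[X] = 15/2, a = 18.
Markov: P[X ≥ 18] ≤ μ/a = (15/2)/18 = 5/12.
Numerically: ≈ 0.417.
(Since a = 18 > μ = 7.500, the bound 5/12 is < 1 and informative.)

P[X ≥ 18] ≤ 5/12 ≈ 0.417.


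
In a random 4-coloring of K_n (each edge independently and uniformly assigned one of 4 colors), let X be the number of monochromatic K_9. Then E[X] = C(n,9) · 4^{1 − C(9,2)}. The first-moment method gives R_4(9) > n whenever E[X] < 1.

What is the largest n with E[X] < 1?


We need C(n, 9) · 4^{1 − 36} < 1, i.e. C(n, 9) < 4^{36 − 1} = 1180591620717411303424.
Check values of n near the boundary:
  n = 911: C(911, 9) = 1144686900492291197405; 1144686900492291197405 < 1180591620717411303424? YES
  n = 912: C(912, 9) = 1156095740032081475120; 1156095740032081475120 < 1180591620717411303424? YES
  n = 913: C(913, 9) = 1167605542753639808390; 1167605542753639808390 < 1180591620717411303424? YES
  n = 914: C(914, 9) = 1179217089587653905932; 1179217089587653905932 < 1180591620717411303424? YES
  n = 915: C(915, 9) = 1190931166636537885130; 1190931166636537885130 < 1180591620717411303424? NO
  n = 916: C(916, 9) = 1202748565202942340440; 1202748565202942340440 < 1180591620717411303424? NO
  n = 917: C(917, 9) = 1214670081818390006810; 1214670081818390006810 < 1180591620717411303424? NO
The largest n with C(n, 9) < 1180591620717411303424 is n = 914 (where E[X] = 294804272396913476483/295147905179352825856 ≈ 0.9988357). Hence R_4(9) > 914, i.e. R_4(9) ≥ 915.

Largest n = 914; hence R_4(9) > 914.


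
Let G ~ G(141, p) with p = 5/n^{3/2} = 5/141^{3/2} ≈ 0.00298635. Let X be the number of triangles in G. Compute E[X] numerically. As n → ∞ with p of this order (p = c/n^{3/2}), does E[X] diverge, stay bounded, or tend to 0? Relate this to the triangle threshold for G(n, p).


Number of potential triangles: C(141, 3) = 457310.
Each occurs with probability p³ ≈ (0.00298635)³ ≈ 2.66332402e-08.
By linearity: E[X] = C(141, 3)·p³ ≈ 457310 · 2.66332402e-08 ≈ 0.012180.
Since α = 3/2 > 1, p = c/n^{3/2} = o(1/n) is below the triangle threshold p ~ 1/n. Asymptotically E[X] ~ (c³/6)·n^{3(1−α)} = (5³/6)·n^{-1.5} → 0, so by Markov's inequality G has no triangles w.h.p.

E[X] ≈ 0.012180; in regime p = Θ(1/n^{3/2}) E[X] tends to 0 (below the triangle threshold p ~ 1/n).


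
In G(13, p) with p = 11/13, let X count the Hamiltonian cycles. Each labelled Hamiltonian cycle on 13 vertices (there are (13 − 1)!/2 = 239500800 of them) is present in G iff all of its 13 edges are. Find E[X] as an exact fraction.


K_13 has (13 − 1)!/2 = 239500800 labelled Hamiltonian cycles.
For each such Hamiltonian cycle H, let X_H = 1 if all 13 edges of H are present in G. Then P[X_H = 1] = p^{13} = (11/13)^{13} = 34522712143931/302875106592253.
Summing the indicators: E[X] = Σ_H E[X_H] = 239500800 · p^{13} = 239500800 · 34522712143931/302875106592253 = 8268217176641189644800/302875106592253.
Numerically: E[X] ≈ 2.73e+07.

E[X] = 239500800 · (11/13)^{13} = 8268217176641189644800/302875106592253 ≈ 2.73e+07.


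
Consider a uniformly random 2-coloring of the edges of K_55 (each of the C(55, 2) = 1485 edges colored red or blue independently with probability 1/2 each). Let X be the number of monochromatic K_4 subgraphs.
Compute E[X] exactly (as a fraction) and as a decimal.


Let X = Σ_S X_S over the C(55, 4) = 341055 subsets S of size 4, where X_S = 1 if the K_4 on S is monochromatic.
For a fixed S, the K_4 on S has C(4, 2) = 6 edges. P[all 6 edges red] = (1/2)^6, and likewise for blue, so P[monochromatic] = 2·(1/2)^6 = 2^{1 − 6} = 1/32.
By linearity of expectation: E[X] = C(55, 4) · 2^{1 − 6} = 341055 · 1/32 = 341055/32.
Numerically: E[X] ≈ 10657.968750.

E[X] = C(55,4)·2^(1−C(4,2)) = 341055/32 ≈ 10657.968750.


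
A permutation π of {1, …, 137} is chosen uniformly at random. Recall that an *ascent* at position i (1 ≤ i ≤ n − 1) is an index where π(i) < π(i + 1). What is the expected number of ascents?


Write X = Σ X_I over i = 1, …, 136, with X_I the indicator of one ascent.
There are 136 indicators.
For each fixed i, the pair (π(i), π(i+1)) is a uniformly random ordered pair of distinct values from {1, …, 137}; by symmetry P[π(i) < π(i+1)] = 1/2.
By linearity: E[X] = 136 · (1/2) = (137 − 1) · (1/2) = 68 ≈ 68.000000.

E[X] = 68 = 68.000000.


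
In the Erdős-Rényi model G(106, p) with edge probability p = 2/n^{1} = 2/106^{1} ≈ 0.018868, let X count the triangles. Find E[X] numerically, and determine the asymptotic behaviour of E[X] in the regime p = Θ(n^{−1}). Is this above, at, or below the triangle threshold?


Number of potential triangles: C(106, 3) = 192920.
Each occurs with probability p³ ≈ (0.018868)³ ≈ 6.7169543e-06.
By linearity: E[X] = C(106, 3)·p³ ≈ 192920 · 6.7169543e-06 ≈ 1.29583.
Here α = 1, so p = 2/n is exactly at the triangle threshold p ~ 1/n. Asymptotically E[X] → c³/6 = 2³/6 = 4/3 ≈ 1.33333, a bounded constant. In this regime the triangle count is asymptotically Poisson(c³/6).

E[X] ≈ 1.29583; in regime p = Θ(1/n^{1}) E[X] stays bounded (at the triangle threshold p ~ 1/n).


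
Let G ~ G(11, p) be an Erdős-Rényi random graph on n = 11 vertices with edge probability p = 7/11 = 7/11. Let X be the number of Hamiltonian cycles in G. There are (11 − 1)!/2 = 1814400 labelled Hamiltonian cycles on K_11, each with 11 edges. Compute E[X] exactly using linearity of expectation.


K_11 has (11 − 1)!/2 = 1814400 labelled Hamiltonian cycles.
For each such Hamiltonian cycle H, let X_H = 1 if all 11 edges of H are present in G. Then P[X_H = 1] = p^{11} = (7/11)^{11} = 1977326743/285311670611.
Summing the indicators: E[X] = Σ_H E[X_H] = 1814400 · p^{11} = 1814400 · 1977326743/285311670611 = 3587661642499200/285311670611.
Numerically: E[X] ≈ 1.257e+04.

E[X] = 1814400 · (7/11)^{11} = 3587661642499200/285311670611 ≈ 1.257e+04.
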